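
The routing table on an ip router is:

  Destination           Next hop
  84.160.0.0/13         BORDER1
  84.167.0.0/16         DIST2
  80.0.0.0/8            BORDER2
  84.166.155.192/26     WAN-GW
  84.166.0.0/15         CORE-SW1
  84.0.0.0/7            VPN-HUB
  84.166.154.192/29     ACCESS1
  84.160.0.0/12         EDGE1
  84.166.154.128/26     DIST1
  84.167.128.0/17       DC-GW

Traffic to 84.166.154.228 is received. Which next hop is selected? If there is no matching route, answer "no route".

Routes whose prefix contains 84.166.154.228:
  84.0.0.0/7 (84.0.0.0 - 85.255.255.255) -> VPN-HUB
  84.160.0.0/12 (84.160.0.0 - 84.175.255.255) -> EDGE1
  84.160.0.0/13 (84.160.0.0 - 84.167.255.255) -> BORDER1
  84.166.0.0/15 (84.166.0.0 - 84.167.255.255) -> CORE-SW1
More-specific entries that do NOT match:
  84.166.154.192/29 (84.166.154.192 - 84.166.154.199) does not contain 84.166.154.228
  84.166.155.192/26 (84.166.155.192 - 84.166.155.255) does not contain 84.166.154.228
  84.166.154.128/26 (84.166.154.128 - 84.166.154.191) does not contain 84.166.154.228
  84.167.128.0/17 (84.167.128.0 - 84.167.255.255) does not contain 84.166.154.228
  84.167.0.0/16 (84.167.0.0 - 84.167.255.255) does not contain 84.166.154.228
Longest matching prefix is /15 -> next hop CORE-SW1.

CORE-SW1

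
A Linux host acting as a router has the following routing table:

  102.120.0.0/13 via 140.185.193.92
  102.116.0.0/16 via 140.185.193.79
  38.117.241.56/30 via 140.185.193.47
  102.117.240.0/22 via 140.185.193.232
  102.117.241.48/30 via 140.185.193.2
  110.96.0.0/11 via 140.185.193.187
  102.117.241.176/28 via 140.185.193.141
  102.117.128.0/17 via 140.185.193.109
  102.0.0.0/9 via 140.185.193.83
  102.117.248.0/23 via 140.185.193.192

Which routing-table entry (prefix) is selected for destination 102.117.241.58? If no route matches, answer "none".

102.117.240.0/22

Entries matching 102.117.241.58:
  102.0.0.0/9 (102.0.0.0 - 102.127.255.255)
  102.117.128.0/17 (102.117.128.0 - 102.117.255.255)
  102.117.240.0/22 (102.117.240.0 - 102.117.243.255)
Most specific is 102.117.240.0/22.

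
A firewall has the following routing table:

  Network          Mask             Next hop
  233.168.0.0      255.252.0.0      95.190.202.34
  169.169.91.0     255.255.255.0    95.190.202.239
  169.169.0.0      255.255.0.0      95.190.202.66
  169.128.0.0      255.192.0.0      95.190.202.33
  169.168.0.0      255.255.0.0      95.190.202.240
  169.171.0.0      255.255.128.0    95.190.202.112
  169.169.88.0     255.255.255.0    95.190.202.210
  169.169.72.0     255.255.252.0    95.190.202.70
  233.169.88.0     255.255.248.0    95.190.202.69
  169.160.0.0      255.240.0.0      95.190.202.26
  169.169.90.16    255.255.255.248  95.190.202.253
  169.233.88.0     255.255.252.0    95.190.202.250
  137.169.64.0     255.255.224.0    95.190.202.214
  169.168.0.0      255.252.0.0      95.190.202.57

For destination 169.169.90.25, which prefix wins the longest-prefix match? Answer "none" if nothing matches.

169.169.0.0/16

Entries matching 169.169.90.25:
  169.128.0.0/10 (169.128.0.0 - 169.191.255.255)
  169.160.0.0/12 (169.160.0.0 - 169.175.255.255)
  169.168.0.0/14 (169.168.0.0 - 169.171.255.255)
  169.169.0.0/16 (169.169.0.0 - 169.169.255.255)
Most specific is 169.169.0.0/16.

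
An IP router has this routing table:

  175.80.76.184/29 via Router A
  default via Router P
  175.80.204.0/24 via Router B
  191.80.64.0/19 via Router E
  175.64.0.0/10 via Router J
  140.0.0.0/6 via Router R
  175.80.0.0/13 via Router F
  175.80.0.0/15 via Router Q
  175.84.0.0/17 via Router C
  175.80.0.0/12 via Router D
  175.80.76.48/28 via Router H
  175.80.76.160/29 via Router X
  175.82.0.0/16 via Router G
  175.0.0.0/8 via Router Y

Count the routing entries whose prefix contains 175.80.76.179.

Prefixes containing 175.80.76.179:
  0.0.0.0/0 (default, matches everything)
  175.0.0.0/8 (175.0.0.0 - 175.255.255.255)
  175.64.0.0/10 (175.64.0.0 - 175.127.255.255)
  175.80.0.0/12 (175.80.0.0 - 175.95.255.255)
  175.80.0.0/13 (175.80.0.0 - 175.87.255.255)
  175.80.0.0/15 (175.80.0.0 - 175.81.255.255)
Total matching entries: 6.

6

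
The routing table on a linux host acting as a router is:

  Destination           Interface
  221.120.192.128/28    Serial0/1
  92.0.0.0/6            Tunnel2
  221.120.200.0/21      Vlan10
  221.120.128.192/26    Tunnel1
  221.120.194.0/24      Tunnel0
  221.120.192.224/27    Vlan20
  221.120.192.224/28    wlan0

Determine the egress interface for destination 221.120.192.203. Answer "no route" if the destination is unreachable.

no route

No entry's prefix contains 221.120.192.203; there is no default route.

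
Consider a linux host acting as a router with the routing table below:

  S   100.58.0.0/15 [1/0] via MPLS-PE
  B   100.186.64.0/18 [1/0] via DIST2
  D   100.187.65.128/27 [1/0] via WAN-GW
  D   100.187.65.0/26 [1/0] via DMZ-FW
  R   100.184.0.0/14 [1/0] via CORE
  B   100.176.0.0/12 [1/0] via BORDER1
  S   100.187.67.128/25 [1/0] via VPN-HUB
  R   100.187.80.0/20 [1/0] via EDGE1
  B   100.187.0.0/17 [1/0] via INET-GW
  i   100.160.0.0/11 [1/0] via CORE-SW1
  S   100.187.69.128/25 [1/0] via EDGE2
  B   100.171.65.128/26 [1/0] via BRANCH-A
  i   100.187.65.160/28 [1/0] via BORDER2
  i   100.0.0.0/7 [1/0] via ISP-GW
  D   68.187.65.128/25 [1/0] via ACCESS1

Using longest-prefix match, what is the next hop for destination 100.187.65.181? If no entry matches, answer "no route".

INET-GW

Routes whose prefix contains 100.187.65.181:
  100.0.0.0/7 (100.0.0.0 - 101.255.255.255) -> ISP-GW
  100.160.0.0/11 (100.160.0.0 - 100.191.255.255) -> CORE-SW1
  100.176.0.0/12 (100.176.0.0 - 100.191.255.255) -> BORDER1
  100.184.0.0/14 (100.184.0.0 - 100.187.255.255) -> CORE
  100.187.0.0/17 (100.187.0.0 - 100.187.127.255) -> INET-GW
More-specific entries that do NOT match:
  100.187.65.160/28 (100.187.65.160 - 100.187.65.175) does not contain 100.187.65.181
  100.187.65.128/27 (100.187.65.128 - 100.187.65.159) does not contain 100.187.65.181
  100.187.65.0/26 (100.187.65.0 - 100.187.65.63) does not contain 100.187.65.181
  100.171.65.128/26 (100.171.65.128 - 100.171.65.191) does not contain 100.187.65.181
  100.187.67.128/25 (100.187.67.128 - 100.187.67.255) does not contain 100.187.65.181
  100.187.69.128/25 (100.187.69.128 - 100.187.69.255) does not contain 100.187.65.181
  68.187.65.128/25 (68.187.65.128 - 68.187.65.255) does not contain 100.187.65.181
  100.187.80.0/20 (100.187.80.0 - 100.187.95.255) does not contain 100.187.65.181
  100.186.64.0/18 (100.186.64.0 - 100.186.127.255) does not contain 100.187.65.181
Longest matching prefix is /17 -> next hop INET-GW.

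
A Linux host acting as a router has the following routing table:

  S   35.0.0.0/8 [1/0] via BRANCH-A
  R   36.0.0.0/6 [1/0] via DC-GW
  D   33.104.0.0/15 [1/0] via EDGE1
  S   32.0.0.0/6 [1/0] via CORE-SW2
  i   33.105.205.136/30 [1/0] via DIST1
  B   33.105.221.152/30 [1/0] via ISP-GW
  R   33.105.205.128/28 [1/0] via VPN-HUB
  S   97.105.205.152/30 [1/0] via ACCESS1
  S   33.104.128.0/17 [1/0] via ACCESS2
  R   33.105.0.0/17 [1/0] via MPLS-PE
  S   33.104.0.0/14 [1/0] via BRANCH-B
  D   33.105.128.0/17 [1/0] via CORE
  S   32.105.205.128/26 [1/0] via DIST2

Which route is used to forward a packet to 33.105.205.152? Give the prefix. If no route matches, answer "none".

33.105.128.0/17

Entries matching 33.105.205.152:
  32.0.0.0/6 (32.0.0.0 - 35.255.255.255)
  33.104.0.0/14 (33.104.0.0 - 33.107.255.255)
  33.104.0.0/15 (33.104.0.0 - 33.105.255.255)
  33.105.128.0/17 (33.105.128.0 - 33.105.255.255)
Most specific is 33.105.128.0/17.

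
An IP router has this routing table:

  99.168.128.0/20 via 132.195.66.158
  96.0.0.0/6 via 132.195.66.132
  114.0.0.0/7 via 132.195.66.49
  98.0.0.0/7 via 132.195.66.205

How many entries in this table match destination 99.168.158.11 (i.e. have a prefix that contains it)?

Prefixes containing 99.168.158.11:
  96.0.0.0/6 (96.0.0.0 - 99.255.255.255)
  98.0.0.0/7 (98.0.0.0 - 99.255.255.255)
Total matching entries: 2.

2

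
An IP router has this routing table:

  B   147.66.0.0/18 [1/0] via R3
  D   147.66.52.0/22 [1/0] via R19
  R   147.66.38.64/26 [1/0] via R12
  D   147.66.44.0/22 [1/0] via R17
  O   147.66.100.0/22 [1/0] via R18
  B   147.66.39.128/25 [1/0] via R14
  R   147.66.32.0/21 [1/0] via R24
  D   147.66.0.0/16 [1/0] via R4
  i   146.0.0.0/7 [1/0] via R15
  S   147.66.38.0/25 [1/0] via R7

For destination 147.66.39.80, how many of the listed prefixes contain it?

Prefixes containing 147.66.39.80:
  146.0.0.0/7 (146.0.0.0 - 147.255.255.255)
  147.66.0.0/16 (147.66.0.0 - 147.66.255.255)
  147.66.0.0/18 (147.66.0.0 - 147.66.63.255)
  147.66.32.0/21 (147.66.32.0 - 147.66.39.255)
Total matching entries: 4.

4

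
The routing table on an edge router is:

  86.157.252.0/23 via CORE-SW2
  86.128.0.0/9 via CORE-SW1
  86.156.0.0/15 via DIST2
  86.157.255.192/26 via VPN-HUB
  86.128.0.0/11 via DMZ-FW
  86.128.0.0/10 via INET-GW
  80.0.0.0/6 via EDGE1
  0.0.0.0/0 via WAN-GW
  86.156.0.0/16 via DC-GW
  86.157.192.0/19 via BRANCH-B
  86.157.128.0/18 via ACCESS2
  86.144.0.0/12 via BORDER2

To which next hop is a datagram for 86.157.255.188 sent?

DIST2

Routes whose prefix contains 86.157.255.188:
  0.0.0.0/0 (default, matches everything) -> WAN-GW
  86.128.0.0/9 (86.128.0.0 - 86.255.255.255) -> CORE-SW1
  86.128.0.0/10 (86.128.0.0 - 86.191.255.255) -> INET-GW
  86.128.0.0/11 (86.128.0.0 - 86.159.255.255) -> DMZ-FW
  86.144.0.0/12 (86.144.0.0 - 86.159.255.255) -> BORDER2
  86.156.0.0/15 (86.156.0.0 - 86.157.255.255) -> DIST2
More-specific entries that do NOT match:
  86.157.255.192/26 (86.157.255.192 - 86.157.255.255) does not contain 86.157.255.188
  86.157.252.0/23 (86.157.252.0 - 86.157.253.255) does not contain 86.157.255.188
  86.157.192.0/19 (86.157.192.0 - 86.157.223.255) does not contain 86.157.255.188
  86.157.128.0/18 (86.157.128.0 - 86.157.191.255) does not contain 86.157.255.188
  86.156.0.0/16 (86.156.0.0 - 86.156.255.255) does not contain 86.157.255.188
Longest matching prefix is /15 -> next hop DIST2.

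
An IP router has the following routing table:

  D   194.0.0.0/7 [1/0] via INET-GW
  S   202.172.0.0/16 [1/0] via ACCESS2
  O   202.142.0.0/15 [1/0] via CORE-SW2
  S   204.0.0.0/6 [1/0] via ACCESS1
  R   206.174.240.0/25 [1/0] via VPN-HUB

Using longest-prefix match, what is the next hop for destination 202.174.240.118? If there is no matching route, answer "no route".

no route

No entry's prefix contains 202.174.240.118; there is no default route.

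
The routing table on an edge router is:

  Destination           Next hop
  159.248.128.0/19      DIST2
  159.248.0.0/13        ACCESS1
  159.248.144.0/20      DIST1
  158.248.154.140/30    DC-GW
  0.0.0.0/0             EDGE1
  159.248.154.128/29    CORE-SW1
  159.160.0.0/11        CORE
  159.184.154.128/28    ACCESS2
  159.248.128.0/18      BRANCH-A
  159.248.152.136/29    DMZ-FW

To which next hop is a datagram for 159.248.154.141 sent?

Routes whose prefix contains 159.248.154.141:
  0.0.0.0/0 (default, matches everything) -> EDGE1
  159.248.0.0/13 (159.248.0.0 - 159.255.255.255) -> ACCESS1
  159.248.128.0/18 (159.248.128.0 - 159.248.191.255) -> BRANCH-A
  159.248.128.0/19 (159.248.128.0 - 159.248.159.255) -> DIST2
  159.248.144.0/20 (159.248.144.0 - 159.248.159.255) -> DIST1
More-specific entries that do NOT match:
  158.248.154.140/30 (158.248.154.140 - 158.248.154.143) does not contain 159.248.154.141
  159.248.154.128/29 (159.248.154.128 - 159.248.154.135) does not contain 159.248.154.141
  159.248.152.136/29 (159.248.152.136 - 159.248.152.143) does not contain 159.248.154.141
  159.184.154.128/28 (159.184.154.128 - 159.184.154.143) does not contain 159.248.154.141
Longest matching prefix is /20 -> next hop DIST1.

DIST1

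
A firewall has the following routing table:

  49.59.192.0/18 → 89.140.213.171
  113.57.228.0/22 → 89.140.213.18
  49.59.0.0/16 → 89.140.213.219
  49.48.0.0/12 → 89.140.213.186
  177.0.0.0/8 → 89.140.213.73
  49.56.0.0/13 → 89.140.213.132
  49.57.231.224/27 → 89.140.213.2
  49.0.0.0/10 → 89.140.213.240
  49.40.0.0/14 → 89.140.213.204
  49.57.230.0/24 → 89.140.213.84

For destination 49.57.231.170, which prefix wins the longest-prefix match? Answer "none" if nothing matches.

49.56.0.0/13

Entries matching 49.57.231.170:
  49.0.0.0/10 (49.0.0.0 - 49.63.255.255)
  49.48.0.0/12 (49.48.0.0 - 49.63.255.255)
  49.56.0.0/13 (49.56.0.0 - 49.63.255.255)
Most specific is 49.56.0.0/13.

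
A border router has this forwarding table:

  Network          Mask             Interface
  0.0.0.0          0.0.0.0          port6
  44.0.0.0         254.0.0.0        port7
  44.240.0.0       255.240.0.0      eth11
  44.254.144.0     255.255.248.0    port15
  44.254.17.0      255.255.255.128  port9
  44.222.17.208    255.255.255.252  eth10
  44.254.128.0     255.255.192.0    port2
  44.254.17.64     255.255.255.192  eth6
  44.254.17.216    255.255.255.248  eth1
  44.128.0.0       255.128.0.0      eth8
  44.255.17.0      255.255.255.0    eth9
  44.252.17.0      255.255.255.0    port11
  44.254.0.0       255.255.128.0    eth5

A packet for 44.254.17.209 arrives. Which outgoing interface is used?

eth5

Routes whose prefix contains 44.254.17.209:
  0.0.0.0/0 (default, matches everything) -> port6
  44.0.0.0/7 (44.0.0.0 - 45.255.255.255) -> port7
  44.128.0.0/9 (44.128.0.0 - 44.255.255.255) -> eth8
  44.240.0.0/12 (44.240.0.0 - 44.255.255.255) -> eth11
  44.254.0.0/17 (44.254.0.0 - 44.254.127.255) -> eth5
More-specific entries that do NOT match:
  44.222.17.208/30 (44.222.17.208 - 44.222.17.211) does not contain 44.254.17.209
  44.254.17.216/29 (44.254.17.216 - 44.254.17.223) does not contain 44.254.17.209
  44.254.17.64/26 (44.254.17.64 - 44.254.17.127) does not contain 44.254.17.209
  44.254.17.0/25 (44.254.17.0 - 44.254.17.127) does not contain 44.254.17.209
  44.255.17.0/24 (44.255.17.0 - 44.255.17.255) does not contain 44.254.17.209
  44.252.17.0/24 (44.252.17.0 - 44.252.17.255) does not contain 44.254.17.209
  44.254.144.0/21 (44.254.144.0 - 44.254.151.255) does not contain 44.254.17.209
  44.254.128.0/18 (44.254.128.0 - 44.254.191.255) does not contain 44.254.17.209
Longest matching prefix is /17 -> interface eth5.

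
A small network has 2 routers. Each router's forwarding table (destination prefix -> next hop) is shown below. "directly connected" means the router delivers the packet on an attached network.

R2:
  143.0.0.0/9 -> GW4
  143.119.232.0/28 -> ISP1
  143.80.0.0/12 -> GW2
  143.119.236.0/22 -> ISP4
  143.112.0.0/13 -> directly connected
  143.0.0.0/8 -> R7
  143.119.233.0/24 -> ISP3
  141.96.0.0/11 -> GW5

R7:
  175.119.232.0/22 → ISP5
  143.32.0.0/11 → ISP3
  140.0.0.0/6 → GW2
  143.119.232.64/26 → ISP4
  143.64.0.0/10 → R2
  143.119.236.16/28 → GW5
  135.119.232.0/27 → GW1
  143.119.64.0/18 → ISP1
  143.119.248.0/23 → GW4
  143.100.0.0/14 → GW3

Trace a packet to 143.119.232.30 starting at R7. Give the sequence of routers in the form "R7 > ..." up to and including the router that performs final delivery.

At R7: longest match for 143.119.232.30 is 143.64.0.0/10 -> R2
At R2: longest match for 143.119.232.30 is 143.112.0.0/13 -> directly connected

R7 > R2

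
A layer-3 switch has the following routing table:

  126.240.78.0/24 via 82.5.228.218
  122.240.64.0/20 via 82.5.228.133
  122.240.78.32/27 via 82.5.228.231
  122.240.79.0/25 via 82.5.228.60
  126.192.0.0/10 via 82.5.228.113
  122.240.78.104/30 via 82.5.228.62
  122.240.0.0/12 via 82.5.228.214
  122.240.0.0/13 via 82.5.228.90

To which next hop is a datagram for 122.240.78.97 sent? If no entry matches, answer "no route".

82.5.228.133

Routes whose prefix contains 122.240.78.97:
  122.240.0.0/12 (122.240.0.0 - 122.255.255.255) -> 82.5.228.214
  122.240.0.0/13 (122.240.0.0 - 122.247.255.255) -> 82.5.228.90
  122.240.64.0/20 (122.240.64.0 - 122.240.79.255) -> 82.5.228.133
More-specific entries that do NOT match:
  122.240.78.104/30 (122.240.78.104 - 122.240.78.107) does not contain 122.240.78.97
  122.240.78.32/27 (122.240.78.32 - 122.240.78.63) does not contain 122.240.78.97
  122.240.79.0/25 (122.240.79.0 - 122.240.79.127) does not contain 122.240.78.97
  126.240.78.0/24 (126.240.78.0 - 126.240.78.255) does not contain 122.240.78.97
Longest matching prefix is /20 -> next hop 82.5.228.133.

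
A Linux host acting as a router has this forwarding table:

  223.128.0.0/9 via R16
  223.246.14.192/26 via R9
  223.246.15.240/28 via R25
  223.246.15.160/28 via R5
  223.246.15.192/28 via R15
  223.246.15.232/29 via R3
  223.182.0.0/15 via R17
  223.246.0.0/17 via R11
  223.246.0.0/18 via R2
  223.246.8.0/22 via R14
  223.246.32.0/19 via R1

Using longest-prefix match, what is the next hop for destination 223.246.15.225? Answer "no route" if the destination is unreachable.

R2

Routes whose prefix contains 223.246.15.225:
  223.128.0.0/9 (223.128.0.0 - 223.255.255.255) -> R16
  223.246.0.0/17 (223.246.0.0 - 223.246.127.255) -> R11
  223.246.0.0/18 (223.246.0.0 - 223.246.63.255) -> R2
More-specific entries that do NOT match:
  223.246.15.232/29 (223.246.15.232 - 223.246.15.239) does not contain 223.246.15.225
  223.246.15.240/28 (223.246.15.240 - 223.246.15.255) does not contain 223.246.15.225
  223.246.15.160/28 (223.246.15.160 - 223.246.15.175) does not contain 223.246.15.225
  223.246.15.192/28 (223.246.15.192 - 223.246.15.207) does not contain 223.246.15.225
  223.246.14.192/26 (223.246.14.192 - 223.246.14.255) does not contain 223.246.15.225
  223.246.8.0/22 (223.246.8.0 - 223.246.11.255) does not contain 223.246.15.225
  223.246.32.0/19 (223.246.32.0 - 223.246.63.255) does not contain 223.246.15.225
Longest matching prefix is /18 -> next hop R2.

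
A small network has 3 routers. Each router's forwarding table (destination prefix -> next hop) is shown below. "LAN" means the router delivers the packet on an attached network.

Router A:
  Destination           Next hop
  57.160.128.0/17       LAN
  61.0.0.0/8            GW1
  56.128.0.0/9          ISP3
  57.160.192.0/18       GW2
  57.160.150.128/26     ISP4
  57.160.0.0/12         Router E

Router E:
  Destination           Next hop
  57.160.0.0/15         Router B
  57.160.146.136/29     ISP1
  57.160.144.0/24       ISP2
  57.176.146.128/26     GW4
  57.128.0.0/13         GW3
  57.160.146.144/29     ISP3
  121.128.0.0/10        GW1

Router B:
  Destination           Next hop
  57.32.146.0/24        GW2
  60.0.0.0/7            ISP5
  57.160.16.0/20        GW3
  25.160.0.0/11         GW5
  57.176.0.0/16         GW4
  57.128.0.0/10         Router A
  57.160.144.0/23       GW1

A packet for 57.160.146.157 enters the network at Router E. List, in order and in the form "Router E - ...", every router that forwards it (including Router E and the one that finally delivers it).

Router E - Router B - Router A

At Router E: longest match for 57.160.146.157 is 57.160.0.0/15 -> Router B
At Router B: longest match for 57.160.146.157 is 57.128.0.0/10 -> Router A
At Router A: longest match for 57.160.146.157 is 57.160.128.0/17 -> LAN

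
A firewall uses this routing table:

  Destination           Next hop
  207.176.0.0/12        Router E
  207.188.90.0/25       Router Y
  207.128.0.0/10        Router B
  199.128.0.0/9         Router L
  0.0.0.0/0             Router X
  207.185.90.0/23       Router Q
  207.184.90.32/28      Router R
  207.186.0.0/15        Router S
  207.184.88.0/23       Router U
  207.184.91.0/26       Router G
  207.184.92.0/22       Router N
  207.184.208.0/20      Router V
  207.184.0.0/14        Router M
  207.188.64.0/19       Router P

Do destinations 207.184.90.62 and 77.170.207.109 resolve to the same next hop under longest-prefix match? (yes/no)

no

207.184.90.62: longest match 207.184.0.0/14 -> Router M
77.170.207.109: longest match 0.0.0.0/0 -> Router X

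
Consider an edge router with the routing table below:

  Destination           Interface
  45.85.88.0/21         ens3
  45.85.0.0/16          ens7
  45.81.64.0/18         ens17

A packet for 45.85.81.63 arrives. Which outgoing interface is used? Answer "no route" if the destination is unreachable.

Routes whose prefix contains 45.85.81.63:
  45.85.0.0/16 (45.85.0.0 - 45.85.255.255) -> ens7
More-specific entries that do NOT match:
  45.85.88.0/21 (45.85.88.0 - 45.85.95.255) does not contain 45.85.81.63
  45.81.64.0/18 (45.81.64.0 - 45.81.127.255) does not contain 45.85.81.63
Longest matching prefix is /16 -> interface ens7.

ens7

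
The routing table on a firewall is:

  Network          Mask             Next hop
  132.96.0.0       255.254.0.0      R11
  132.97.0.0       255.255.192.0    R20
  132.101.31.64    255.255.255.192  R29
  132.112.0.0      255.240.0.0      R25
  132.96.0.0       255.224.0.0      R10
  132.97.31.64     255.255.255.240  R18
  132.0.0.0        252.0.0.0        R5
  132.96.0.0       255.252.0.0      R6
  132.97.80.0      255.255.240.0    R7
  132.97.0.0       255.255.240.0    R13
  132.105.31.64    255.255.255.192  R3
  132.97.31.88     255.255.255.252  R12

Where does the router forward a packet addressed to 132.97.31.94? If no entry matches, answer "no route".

R20

Routes whose prefix contains 132.97.31.94:
  132.0.0.0/6 (132.0.0.0 - 135.255.255.255) -> R5
  132.96.0.0/11 (132.96.0.0 - 132.127.255.255) -> R10
  132.96.0.0/14 (132.96.0.0 - 132.99.255.255) -> R6
  132.96.0.0/15 (132.96.0.0 - 132.97.255.255) -> R11
  132.97.0.0/18 (132.97.0.0 - 132.97.63.255) -> R20
More-specific entries that do NOT match:
  132.97.31.88/30 (132.97.31.88 - 132.97.31.91) does not contain 132.97.31.94
  132.97.31.64/28 (132.97.31.64 - 132.97.31.79) does not contain 132.97.31.94
  132.101.31.64/26 (132.101.31.64 - 132.101.31.127) does not contain 132.97.31.94
  132.105.31.64/26 (132.105.31.64 - 132.105.31.127) does not contain 132.97.31.94
  132.97.80.0/20 (132.97.80.0 - 132.97.95.255) does not contain 132.97.31.94
  132.97.0.0/20 (132.97.0.0 - 132.97.15.255) does not contain 132.97.31.94
Longest matching prefix is /18 -> next hop R20.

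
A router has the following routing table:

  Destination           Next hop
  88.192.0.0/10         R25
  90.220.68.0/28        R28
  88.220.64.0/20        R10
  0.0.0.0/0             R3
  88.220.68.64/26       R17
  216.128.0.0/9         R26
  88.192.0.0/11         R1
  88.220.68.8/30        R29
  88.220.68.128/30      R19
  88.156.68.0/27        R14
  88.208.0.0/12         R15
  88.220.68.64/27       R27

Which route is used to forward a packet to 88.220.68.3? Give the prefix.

Entries matching 88.220.68.3:
  0.0.0.0/0 (default, matches everything)
  88.192.0.0/10 (88.192.0.0 - 88.255.255.255)
  88.192.0.0/11 (88.192.0.0 - 88.223.255.255)
  88.208.0.0/12 (88.208.0.0 - 88.223.255.255)
  88.220.64.0/20 (88.220.64.0 - 88.220.79.255)
Most specific is 88.220.64.0/20.

88.220.64.0/20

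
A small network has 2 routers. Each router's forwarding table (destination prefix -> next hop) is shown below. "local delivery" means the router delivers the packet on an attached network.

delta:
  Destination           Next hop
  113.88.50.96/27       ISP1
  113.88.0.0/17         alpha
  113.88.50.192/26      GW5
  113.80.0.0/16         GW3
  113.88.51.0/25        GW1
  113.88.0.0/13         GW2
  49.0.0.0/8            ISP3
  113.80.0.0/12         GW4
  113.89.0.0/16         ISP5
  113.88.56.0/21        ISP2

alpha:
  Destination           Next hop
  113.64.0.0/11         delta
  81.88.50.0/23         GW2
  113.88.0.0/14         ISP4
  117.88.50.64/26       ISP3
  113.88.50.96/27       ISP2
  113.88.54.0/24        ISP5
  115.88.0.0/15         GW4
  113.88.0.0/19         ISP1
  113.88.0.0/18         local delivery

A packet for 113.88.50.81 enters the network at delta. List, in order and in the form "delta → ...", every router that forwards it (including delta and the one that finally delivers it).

delta → alpha

At delta: longest match for 113.88.50.81 is 113.88.0.0/17 -> alpha
At alpha: longest match for 113.88.50.81 is 113.88.0.0/18 -> local delivery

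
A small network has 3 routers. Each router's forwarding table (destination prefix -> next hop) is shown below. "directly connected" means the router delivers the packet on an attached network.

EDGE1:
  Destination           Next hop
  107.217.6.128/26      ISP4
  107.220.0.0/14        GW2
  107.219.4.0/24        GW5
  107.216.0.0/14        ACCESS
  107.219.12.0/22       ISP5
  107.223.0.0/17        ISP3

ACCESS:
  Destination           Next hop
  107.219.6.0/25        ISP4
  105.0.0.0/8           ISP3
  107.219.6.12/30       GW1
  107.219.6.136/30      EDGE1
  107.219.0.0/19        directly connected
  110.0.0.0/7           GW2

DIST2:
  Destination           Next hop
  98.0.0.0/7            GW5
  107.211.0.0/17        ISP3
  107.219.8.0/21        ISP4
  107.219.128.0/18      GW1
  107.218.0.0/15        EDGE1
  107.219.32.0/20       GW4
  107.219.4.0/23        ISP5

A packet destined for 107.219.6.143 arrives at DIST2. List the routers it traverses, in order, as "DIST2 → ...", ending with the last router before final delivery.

DIST2 → EDGE1 → ACCESS

At DIST2: longest match for 107.219.6.143 is 107.218.0.0/15 -> EDGE1
At EDGE1: longest match for 107.219.6.143 is 107.216.0.0/14 -> ACCESS
At ACCESS: longest match for 107.219.6.143 is 107.219.0.0/19 -> directly connected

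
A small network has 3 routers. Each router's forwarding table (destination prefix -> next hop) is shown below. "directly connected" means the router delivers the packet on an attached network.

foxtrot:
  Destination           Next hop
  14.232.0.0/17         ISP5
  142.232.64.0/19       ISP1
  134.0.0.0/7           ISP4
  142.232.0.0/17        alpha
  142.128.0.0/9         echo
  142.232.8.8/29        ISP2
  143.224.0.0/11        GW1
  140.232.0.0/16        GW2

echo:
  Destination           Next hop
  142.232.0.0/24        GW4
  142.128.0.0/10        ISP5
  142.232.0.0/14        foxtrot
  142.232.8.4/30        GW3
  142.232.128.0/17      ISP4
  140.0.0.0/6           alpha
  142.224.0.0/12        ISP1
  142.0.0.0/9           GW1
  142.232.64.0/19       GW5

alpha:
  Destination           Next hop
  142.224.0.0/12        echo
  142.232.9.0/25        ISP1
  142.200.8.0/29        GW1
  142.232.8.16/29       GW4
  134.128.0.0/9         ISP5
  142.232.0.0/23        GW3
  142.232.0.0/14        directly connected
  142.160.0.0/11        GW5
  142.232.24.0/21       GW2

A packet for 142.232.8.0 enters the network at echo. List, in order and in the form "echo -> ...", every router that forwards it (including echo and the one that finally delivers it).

At echo: longest match for 142.232.8.0 is 142.232.0.0/14 -> foxtrot
At foxtrot: longest match for 142.232.8.0 is 142.232.0.0/17 -> alpha
At alpha: longest match for 142.232.8.0 is 142.232.0.0/14 -> directly connected

echo -> foxtrot -> alpha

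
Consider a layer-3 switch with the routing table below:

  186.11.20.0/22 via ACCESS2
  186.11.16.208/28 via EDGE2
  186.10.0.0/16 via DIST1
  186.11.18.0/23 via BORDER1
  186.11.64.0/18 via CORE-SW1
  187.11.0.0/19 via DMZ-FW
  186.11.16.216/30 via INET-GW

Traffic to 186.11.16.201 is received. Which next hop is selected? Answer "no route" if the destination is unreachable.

No entry's prefix contains 186.11.16.201; there is no default route.

no route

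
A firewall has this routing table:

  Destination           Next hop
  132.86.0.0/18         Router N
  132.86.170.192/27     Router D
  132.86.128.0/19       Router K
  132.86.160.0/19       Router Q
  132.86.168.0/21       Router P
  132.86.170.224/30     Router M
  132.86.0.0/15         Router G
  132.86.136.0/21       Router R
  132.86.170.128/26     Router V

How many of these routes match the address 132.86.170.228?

Prefixes containing 132.86.170.228:
  132.86.0.0/15 (132.86.0.0 - 132.87.255.255)
  132.86.160.0/19 (132.86.160.0 - 132.86.191.255)
  132.86.168.0/21 (132.86.168.0 - 132.86.175.255)
Total matching entries: 3.

3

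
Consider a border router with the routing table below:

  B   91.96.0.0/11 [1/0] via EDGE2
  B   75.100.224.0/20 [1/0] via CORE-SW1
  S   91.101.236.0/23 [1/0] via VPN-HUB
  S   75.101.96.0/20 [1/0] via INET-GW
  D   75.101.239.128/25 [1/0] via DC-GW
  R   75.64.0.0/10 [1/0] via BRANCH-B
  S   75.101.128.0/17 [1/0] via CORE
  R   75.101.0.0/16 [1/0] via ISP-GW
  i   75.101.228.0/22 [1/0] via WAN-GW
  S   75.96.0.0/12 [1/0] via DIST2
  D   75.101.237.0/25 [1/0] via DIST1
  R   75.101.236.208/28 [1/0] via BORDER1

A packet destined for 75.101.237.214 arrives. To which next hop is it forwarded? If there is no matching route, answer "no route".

CORE

Routes whose prefix contains 75.101.237.214:
  75.64.0.0/10 (75.64.0.0 - 75.127.255.255) -> BRANCH-B
  75.96.0.0/12 (75.96.0.0 - 75.111.255.255) -> DIST2
  75.101.0.0/16 (75.101.0.0 - 75.101.255.255) -> ISP-GW
  75.101.128.0/17 (75.101.128.0 - 75.101.255.255) -> CORE
More-specific entries that do NOT match:
  75.101.236.208/28 (75.101.236.208 - 75.101.236.223) does not contain 75.101.237.214
  75.101.239.128/25 (75.101.239.128 - 75.101.239.255) does not contain 75.101.237.214
  75.101.237.0/25 (75.101.237.0 - 75.101.237.127) does not contain 75.101.237.214
  91.101.236.0/23 (91.101.236.0 - 91.101.237.255) does not contain 75.101.237.214
  75.101.228.0/22 (75.101.228.0 - 75.101.231.255) does not contain 75.101.237.214
  75.100.224.0/20 (75.100.224.0 - 75.100.239.255) does not contain 75.101.237.214
  75.101.96.0/20 (75.101.96.0 - 75.101.111.255) does not contain 75.101.237.214
Longest matching prefix is /17 -> next hop CORE.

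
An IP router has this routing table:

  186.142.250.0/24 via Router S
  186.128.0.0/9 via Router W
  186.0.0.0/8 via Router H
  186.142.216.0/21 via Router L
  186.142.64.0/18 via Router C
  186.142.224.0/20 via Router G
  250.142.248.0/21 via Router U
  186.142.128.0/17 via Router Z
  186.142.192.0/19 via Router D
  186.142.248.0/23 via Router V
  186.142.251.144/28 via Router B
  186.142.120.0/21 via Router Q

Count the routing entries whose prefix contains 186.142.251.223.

Prefixes containing 186.142.251.223:
  186.0.0.0/8 (186.0.0.0 - 186.255.255.255)
  186.128.0.0/9 (186.128.0.0 - 186.255.255.255)
  186.142.128.0/17 (186.142.128.0 - 186.142.255.255)
Total matching entries: 3.

3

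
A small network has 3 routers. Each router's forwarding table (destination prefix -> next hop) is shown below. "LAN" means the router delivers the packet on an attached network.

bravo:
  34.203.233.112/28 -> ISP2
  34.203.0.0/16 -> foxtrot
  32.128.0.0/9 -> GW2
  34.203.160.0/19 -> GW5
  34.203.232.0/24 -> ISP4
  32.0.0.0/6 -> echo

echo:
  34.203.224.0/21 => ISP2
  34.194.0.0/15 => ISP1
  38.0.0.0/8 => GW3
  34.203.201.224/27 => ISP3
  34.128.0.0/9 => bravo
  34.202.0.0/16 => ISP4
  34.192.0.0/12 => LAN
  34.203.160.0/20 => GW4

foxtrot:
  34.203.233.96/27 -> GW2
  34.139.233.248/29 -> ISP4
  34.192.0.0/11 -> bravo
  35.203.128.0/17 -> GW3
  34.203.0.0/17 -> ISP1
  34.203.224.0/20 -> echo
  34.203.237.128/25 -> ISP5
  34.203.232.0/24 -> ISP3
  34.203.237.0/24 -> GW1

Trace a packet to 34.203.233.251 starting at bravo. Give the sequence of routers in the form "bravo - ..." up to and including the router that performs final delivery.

At bravo: longest match for 34.203.233.251 is 34.203.0.0/16 -> foxtrot
At foxtrot: longest match for 34.203.233.251 is 34.203.224.0/20 -> echo
At echo: longest match for 34.203.233.251 is 34.192.0.0/12 -> LAN

bravo - foxtrot - echo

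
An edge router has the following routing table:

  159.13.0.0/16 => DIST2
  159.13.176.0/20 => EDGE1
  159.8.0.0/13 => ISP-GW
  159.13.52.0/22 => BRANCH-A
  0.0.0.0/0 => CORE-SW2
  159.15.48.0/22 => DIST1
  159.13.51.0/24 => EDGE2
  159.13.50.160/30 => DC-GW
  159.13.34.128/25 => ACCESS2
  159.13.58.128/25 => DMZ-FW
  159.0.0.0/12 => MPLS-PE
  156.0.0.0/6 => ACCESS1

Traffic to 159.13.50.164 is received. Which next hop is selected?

DIST2

Routes whose prefix contains 159.13.50.164:
  0.0.0.0/0 (default, matches everything) -> CORE-SW2
  156.0.0.0/6 (156.0.0.0 - 159.255.255.255) -> ACCESS1
  159.0.0.0/12 (159.0.0.0 - 159.15.255.255) -> MPLS-PE
  159.8.0.0/13 (159.8.0.0 - 159.15.255.255) -> ISP-GW
  159.13.0.0/16 (159.13.0.0 - 159.13.255.255) -> DIST2
More-specific entries that do NOT match:
  159.13.50.160/30 (159.13.50.160 - 159.13.50.163) does not contain 159.13.50.164
  159.13.34.128/25 (159.13.34.128 - 159.13.34.255) does not contain 159.13.50.164
  159.13.58.128/25 (159.13.58.128 - 159.13.58.255) does not contain 159.13.50.164
  159.13.51.0/24 (159.13.51.0 - 159.13.51.255) does not contain 159.13.50.164
  159.13.52.0/22 (159.13.52.0 - 159.13.55.255) does not contain 159.13.50.164
  159.15.48.0/22 (159.15.48.0 - 159.15.51.255) does not contain 159.13.50.164
  159.13.176.0/20 (159.13.176.0 - 159.13.191.255) does not contain 159.13.50.164
Longest matching prefix is /16 -> next hop DIST2.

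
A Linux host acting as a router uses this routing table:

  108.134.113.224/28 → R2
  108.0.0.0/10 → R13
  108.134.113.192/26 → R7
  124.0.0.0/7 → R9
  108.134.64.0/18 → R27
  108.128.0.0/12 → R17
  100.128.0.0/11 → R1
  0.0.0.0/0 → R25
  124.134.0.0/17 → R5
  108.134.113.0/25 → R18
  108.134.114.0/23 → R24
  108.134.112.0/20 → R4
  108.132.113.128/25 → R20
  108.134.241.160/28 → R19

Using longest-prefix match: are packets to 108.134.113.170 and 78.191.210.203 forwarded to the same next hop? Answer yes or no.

no

108.134.113.170: longest match 108.134.112.0/20 -> R4
78.191.210.203: longest match 0.0.0.0/0 -> R25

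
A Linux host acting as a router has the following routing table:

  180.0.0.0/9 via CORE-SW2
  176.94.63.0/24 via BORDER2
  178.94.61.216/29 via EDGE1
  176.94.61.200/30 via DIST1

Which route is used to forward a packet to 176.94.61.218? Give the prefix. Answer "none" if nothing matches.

none

176.94.61.218 is outside every listed prefix and there is no default route.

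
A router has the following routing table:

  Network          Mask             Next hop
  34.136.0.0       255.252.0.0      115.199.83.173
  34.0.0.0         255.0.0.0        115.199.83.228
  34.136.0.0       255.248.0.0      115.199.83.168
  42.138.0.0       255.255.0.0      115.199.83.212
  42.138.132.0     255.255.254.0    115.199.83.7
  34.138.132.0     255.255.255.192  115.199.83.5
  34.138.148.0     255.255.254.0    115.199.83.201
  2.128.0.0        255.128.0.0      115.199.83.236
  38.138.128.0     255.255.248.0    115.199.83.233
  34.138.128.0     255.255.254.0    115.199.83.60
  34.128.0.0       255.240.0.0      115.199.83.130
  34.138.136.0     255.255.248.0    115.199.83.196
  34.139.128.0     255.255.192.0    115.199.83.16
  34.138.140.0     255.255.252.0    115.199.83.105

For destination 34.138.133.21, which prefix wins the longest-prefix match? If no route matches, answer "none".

34.136.0.0/14

Entries matching 34.138.133.21:
  34.0.0.0/8 (34.0.0.0 - 34.255.255.255)
  34.128.0.0/12 (34.128.0.0 - 34.143.255.255)
  34.136.0.0/13 (34.136.0.0 - 34.143.255.255)
  34.136.0.0/14 (34.136.0.0 - 34.139.255.255)
Most specific is 34.136.0.0/14.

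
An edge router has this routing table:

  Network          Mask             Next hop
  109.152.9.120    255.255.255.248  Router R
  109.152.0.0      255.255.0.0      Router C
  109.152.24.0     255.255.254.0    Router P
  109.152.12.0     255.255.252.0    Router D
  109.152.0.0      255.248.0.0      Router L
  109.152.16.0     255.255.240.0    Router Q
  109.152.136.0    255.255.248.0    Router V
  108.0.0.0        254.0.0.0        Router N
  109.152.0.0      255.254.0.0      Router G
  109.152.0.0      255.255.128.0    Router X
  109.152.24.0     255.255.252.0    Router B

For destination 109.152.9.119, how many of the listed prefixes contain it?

Prefixes containing 109.152.9.119:
  108.0.0.0/7 (108.0.0.0 - 109.255.255.255)
  109.152.0.0/13 (109.152.0.0 - 109.159.255.255)
  109.152.0.0/15 (109.152.0.0 - 109.153.255.255)
  109.152.0.0/16 (109.152.0.0 - 109.152.255.255)
  109.152.0.0/17 (109.152.0.0 - 109.152.127.255)
Total matching entries: 5.

5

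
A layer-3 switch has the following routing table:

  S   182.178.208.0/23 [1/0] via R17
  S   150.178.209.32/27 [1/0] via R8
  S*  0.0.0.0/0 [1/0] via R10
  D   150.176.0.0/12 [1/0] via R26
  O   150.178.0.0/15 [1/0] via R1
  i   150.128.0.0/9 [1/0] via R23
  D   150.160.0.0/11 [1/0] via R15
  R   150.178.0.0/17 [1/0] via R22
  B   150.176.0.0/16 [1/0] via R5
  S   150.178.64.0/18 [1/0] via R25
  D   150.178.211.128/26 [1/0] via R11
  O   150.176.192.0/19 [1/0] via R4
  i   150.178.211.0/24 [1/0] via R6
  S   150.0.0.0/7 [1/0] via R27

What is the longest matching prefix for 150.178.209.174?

Entries matching 150.178.209.174:
  0.0.0.0/0 (default, matches everything)
  150.0.0.0/7 (150.0.0.0 - 151.255.255.255)
  150.128.0.0/9 (150.128.0.0 - 150.255.255.255)
  150.160.0.0/11 (150.160.0.0 - 150.191.255.255)
  150.176.0.0/12 (150.176.0.0 - 150.191.255.255)
  150.178.0.0/15 (150.178.0.0 - 150.179.255.255)
Most specific is 150.178.0.0/15.

150.178.0.0/15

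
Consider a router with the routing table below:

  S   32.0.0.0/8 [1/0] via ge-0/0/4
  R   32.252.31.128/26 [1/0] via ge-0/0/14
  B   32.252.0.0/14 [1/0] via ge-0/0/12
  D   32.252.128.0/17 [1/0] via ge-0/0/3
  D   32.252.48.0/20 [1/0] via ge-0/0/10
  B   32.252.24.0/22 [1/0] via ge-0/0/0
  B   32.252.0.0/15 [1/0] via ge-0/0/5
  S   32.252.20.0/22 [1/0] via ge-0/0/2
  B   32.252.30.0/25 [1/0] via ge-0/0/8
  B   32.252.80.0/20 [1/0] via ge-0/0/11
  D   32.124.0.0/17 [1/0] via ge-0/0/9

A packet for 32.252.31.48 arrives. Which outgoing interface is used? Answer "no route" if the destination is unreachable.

Routes whose prefix contains 32.252.31.48:
  32.0.0.0/8 (32.0.0.0 - 32.255.255.255) -> ge-0/0/4
  32.252.0.0/14 (32.252.0.0 - 32.255.255.255) -> ge-0/0/12
  32.252.0.0/15 (32.252.0.0 - 32.253.255.255) -> ge-0/0/5
More-specific entries that do NOT match:
  32.252.31.128/26 (32.252.31.128 - 32.252.31.191) does not contain 32.252.31.48
  32.252.30.0/25 (32.252.30.0 - 32.252.30.127) does not contain 32.252.31.48
  32.252.24.0/22 (32.252.24.0 - 32.252.27.255) does not contain 32.252.31.48
  32.252.20.0/22 (32.252.20.0 - 32.252.23.255) does not contain 32.252.31.48
  32.252.48.0/20 (32.252.48.0 - 32.252.63.255) does not contain 32.252.31.48
  32.252.80.0/20 (32.252.80.0 - 32.252.95.255) does not contain 32.252.31.48
  32.252.128.0/17 (32.252.128.0 - 32.252.255.255) does not contain 32.252.31.48
  32.124.0.0/17 (32.124.0.0 - 32.124.127.255) does not contain 32.252.31.48
Longest matching prefix is /15 -> interface ge-0/0/5.

ge-0/0/5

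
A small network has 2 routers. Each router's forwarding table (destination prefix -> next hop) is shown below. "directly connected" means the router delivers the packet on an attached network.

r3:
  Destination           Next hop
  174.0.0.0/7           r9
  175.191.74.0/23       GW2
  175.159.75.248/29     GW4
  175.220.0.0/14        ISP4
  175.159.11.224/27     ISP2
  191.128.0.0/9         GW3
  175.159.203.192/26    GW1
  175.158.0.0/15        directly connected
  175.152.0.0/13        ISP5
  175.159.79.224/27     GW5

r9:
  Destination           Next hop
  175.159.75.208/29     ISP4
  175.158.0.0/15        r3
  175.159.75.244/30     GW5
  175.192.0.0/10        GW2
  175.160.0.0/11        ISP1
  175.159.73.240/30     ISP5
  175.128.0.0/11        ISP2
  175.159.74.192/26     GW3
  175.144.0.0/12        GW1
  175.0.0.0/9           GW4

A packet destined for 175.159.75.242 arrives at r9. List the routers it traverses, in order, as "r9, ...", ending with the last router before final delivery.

At r9: longest match for 175.159.75.242 is 175.158.0.0/15 -> r3
At r3: longest match for 175.159.75.242 is 175.158.0.0/15 -> directly connected

r9, r3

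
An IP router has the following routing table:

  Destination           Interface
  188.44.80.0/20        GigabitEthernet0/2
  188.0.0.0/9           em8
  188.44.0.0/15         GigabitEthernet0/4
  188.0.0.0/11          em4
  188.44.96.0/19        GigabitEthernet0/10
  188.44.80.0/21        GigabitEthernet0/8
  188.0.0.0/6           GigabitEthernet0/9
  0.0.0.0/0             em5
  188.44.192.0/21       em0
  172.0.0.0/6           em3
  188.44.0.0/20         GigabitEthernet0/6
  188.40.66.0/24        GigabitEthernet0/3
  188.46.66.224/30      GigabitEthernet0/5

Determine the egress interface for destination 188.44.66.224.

Routes whose prefix contains 188.44.66.224:
  0.0.0.0/0 (default, matches everything) -> em5
  188.0.0.0/6 (188.0.0.0 - 191.255.255.255) -> GigabitEthernet0/9
  188.0.0.0/9 (188.0.0.0 - 188.127.255.255) -> em8
  188.44.0.0/15 (188.44.0.0 - 188.45.255.255) -> GigabitEthernet0/4
More-specific entries that do NOT match:
  188.46.66.224/30 (188.46.66.224 - 188.46.66.227) does not contain 188.44.66.224
  188.40.66.0/24 (188.40.66.0 - 188.40.66.255) does not contain 188.44.66.224
  188.44.80.0/21 (188.44.80.0 - 188.44.87.255) does not contain 188.44.66.224
  188.44.192.0/21 (188.44.192.0 - 188.44.199.255) does not contain 188.44.66.224
  188.44.80.0/20 (188.44.80.0 - 188.44.95.255) does not contain 188.44.66.224
  188.44.0.0/20 (188.44.0.0 - 188.44.15.255) does not contain 188.44.66.224
  188.44.96.0/19 (188.44.96.0 - 188.44.127.255) does not contain 188.44.66.224
Longest matching prefix is /15 -> interface GigabitEthernet0/4.

GigabitEthernet0/4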